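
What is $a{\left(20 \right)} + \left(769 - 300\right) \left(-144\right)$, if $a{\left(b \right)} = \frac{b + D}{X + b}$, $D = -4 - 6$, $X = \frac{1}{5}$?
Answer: $- \frac{6821086}{101} \approx -67536.0$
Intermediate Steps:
$X = \frac{1}{5} \approx 0.2$
$D = -10$ ($D = -4 - 6 = -10$)
$a{\left(b \right)} = \frac{-10 + b}{\frac{1}{5} + b}$ ($a{\left(b \right)} = \frac{b - 10}{\frac{1}{5} + b} = \frac{-10 + b}{\frac{1}{5} + b}$)
$a{\left(20 \right)} + \left(769 - 300\right) \left(-144\right) = \frac{5 \left(-10 + 20\right)}{1 + 5 \cdot 20} + \left(769 - 300\right) \left(-144\right) = 5 \frac{1}{1 + 100} \cdot 10 + 469 \left(-144\right) = 5 \cdot \frac{1}{101} \cdot 10 - 67536 = \frac{50}{101} - 67536 = - \frac{6821086}{101}$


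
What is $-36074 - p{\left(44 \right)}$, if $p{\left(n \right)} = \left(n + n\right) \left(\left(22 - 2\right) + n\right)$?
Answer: $-41706$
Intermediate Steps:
$p{\left(n \right)} = 2 n \left(20 + n\right)$ ($p{\left(n \right)} = 2 n \left(\left(22 - 2\right) + n\right) = 2 n \left(20 + n\right)$)
$-36074 - p{\left(44 \right)} = -36074 - 2 \cdot 44 \left(20 + 44\right) = -36074 - 2 \cdot 44 \cdot 64 = -36074 - 5632 = -41706$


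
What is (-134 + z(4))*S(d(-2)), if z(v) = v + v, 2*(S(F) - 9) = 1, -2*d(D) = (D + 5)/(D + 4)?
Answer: -1197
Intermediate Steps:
d(D) = -(5 + D)/(2*(4 + D)) (d(D) = -(D + 5)/(2*(D + 4)) = -(5 + D)/(2*(4 + D)))
S(F) = 19/2 (S(F) = 9 + (½)*1 = 9 + ½ = 19/2)
z(v) = 2*v
(-134 + z(4))*S(d(-2)) = (-134 + 2*4)*(19/2) = (-134 + 8)*(19/2) = -126*19/2 = -1197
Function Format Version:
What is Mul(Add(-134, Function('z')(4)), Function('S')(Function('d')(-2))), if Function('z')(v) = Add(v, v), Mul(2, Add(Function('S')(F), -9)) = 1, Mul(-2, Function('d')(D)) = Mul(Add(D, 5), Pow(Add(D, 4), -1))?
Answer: -1197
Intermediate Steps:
Function('d')(D) = Mul(Rational(-1, 2), Pow(Add(4, D), -1), Add(5, D)) (Function('d')(D) = Mul(Rational(-1, 2), Mul(Add(D, 5), Pow(Add(D, 4), -1))) = Mul(Rational(-1, 2), Mul(Add(5, D), Pow(Add(4, D), -1))) = Mul(Rational(-1, 2), Mul(Pow(Add(4, D), -1), Add(5, D))) = Mul(Rational(-1, 2), Pow(Add(4, D), -1), Add(5, D)))
Function('S')(F) = Rational(19, 2) (Function('S')(F) = Add(9, Mul(Rational(1, 2), 1)) = Add(9, Rational(1, 2)) = Rational(19, 2))
Function('z')(v) = Mul(2, v)
Mul(Add(-134, Function('z')(4)), Function('S')(Function('d')(-2))) = Mul(Add(-134, Mul(2, 4)), Rational(19, 2)) = Mul(Add(-134, 8), Rational(19, 2)) = Mul(-126, Rational(19, 2)) = -1197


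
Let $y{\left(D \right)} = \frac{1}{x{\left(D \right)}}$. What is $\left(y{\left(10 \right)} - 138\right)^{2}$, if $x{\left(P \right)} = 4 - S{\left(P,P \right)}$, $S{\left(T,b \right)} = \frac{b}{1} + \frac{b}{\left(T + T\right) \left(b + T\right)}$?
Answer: $\frac{1108756804}{58081} \approx 19090.0$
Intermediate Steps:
$S{\left(T,b \right)} = b + \frac{b}{2 T \left(T + b\right)}$ ($S{\left(T,b \right)} = b 1 + \frac{b}{2 T \left(T + b\right)} = b + \frac{b}{2 T \left(T + b\right)}$)
$x{\left(P \right)} = 4 - \frac{1 + 4 P^{2}}{4 P}$ ($x{\left(P \right)} = 4 - \frac{P \left(1 + 2 P^{2} + 2 P P\right)}{2 P \left(P + P\right)} = 4 - \frac{P \left(1 + 2 P^{2} + 2 P^{2}\right)}{2 P 2 P} = 4 - \frac{P \frac{1}{2 P} \left(1 + 4 P^{2}\right)}{2 P} = 4 - \frac{1 + 4 P^{2}}{4 P}$)
$y{\left(D \right)} = \frac{1}{4 - D - \frac{1}{4 D}}$
$\left(y{\left(10 \right)} - 138\right)^{2} = \left(4 \cdot 10 \frac{1}{-1 - 4 \cdot 10^{2} + 16 \cdot 10} - 138\right)^{2} = \left(4 \cdot 10 \frac{1}{-1 - 400 + 160} - 138\right)^{2} = \left(4 \cdot 10 \frac{1}{-241} - 138\right)^{2} = \left(4 \cdot 10 \left(- \frac{1}{241}\right) - 138\right)^{2} = \left(- \frac{40}{241} - 138\right)^{2} = \left(- \frac{33298}{241}\right)^{2} = \frac{1108756804}{58081}$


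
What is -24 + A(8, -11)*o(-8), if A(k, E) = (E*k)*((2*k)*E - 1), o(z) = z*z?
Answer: 996840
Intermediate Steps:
o(z) = z²
A(k, E) = E*k*(-1 + 2*E*k) (A(k, E) = (E*k)*(2*E*k - 1) = (E*k)*(-1 + 2*E*k) = E*k*(-1 + 2*E*k))
-24 + A(8, -11)*o(-8) = -24 - 11*8*(-1 + 2*(-11)*8)*(-8)² = -24 - 11*8*(-1 - 176)*64 = -24 - 11*8*(-177)*64 = -24 + 15576*64 = -24 + 996864 = 996840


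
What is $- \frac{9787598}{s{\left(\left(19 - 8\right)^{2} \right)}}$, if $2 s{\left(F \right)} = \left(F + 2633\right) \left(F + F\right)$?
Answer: $- \frac{4893799}{166617} \approx -29.372$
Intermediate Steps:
$s{\left(F \right)} = F \left(2633 + F\right)$ ($s{\left(F \right)} = \frac{\left(F + 2633\right) \left(F + F\right)}{2} = \frac{\left(2633 + F\right) 2 F}{2} = \frac{2 F \left(2633 + F\right)}{2} = F \left(2633 + F\right)$)
$- \frac{9787598}{s{\left(\left(19 - 8\right)^{2} \right)}} = - \frac{9787598}{\left(19 - 8\right)^{2} \left(2633 + \left(19 - 8\right)^{2}\right)} = - \frac{9787598}{11^{2} \left(2633 + 11^{2}\right)} = - \frac{9787598}{121 \left(2633 + 121\right)} = - \frac{9787598}{121 \cdot 2754} = - \frac{9787598}{333234} = \left(-9787598\right) \frac{1}{333234} = - \frac{4893799}{166617}$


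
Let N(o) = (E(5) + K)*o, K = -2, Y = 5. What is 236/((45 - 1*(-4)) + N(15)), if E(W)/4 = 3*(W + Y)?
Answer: 236/1819 ≈ 0.12974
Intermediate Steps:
E(W) = 60 + 12*W (E(W) = 4*(3*(W + 5)) = 4*(3*(5 + W)) = 4*(15 + 3*W) = 60 + 12*W)
N(o) = 118*o (N(o) = ((60 + 12*5) - 2)*o = ((60 + 60) - 2)*o = (120 - 2)*o = 118*o)
236/((45 - 1*(-4)) + N(15)) = 236/((45 - 1*(-4)) + 118*15) = 236/((45 + 4) + 1770) = 236/(49 + 1770) = 236/1819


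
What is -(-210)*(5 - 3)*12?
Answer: 5040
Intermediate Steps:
-(-210)*(5 - 3)*12 = -(-210)*2*12 = -42*(-10)*12 = 420*12 = 5040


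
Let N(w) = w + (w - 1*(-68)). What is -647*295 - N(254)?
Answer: -191441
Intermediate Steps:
N(w) = 68 + 2*w (N(w) = w + (w + 68) = w + (68 + w) = 68 + 2*w)
-647*295 - N(254) = -647*295 - (68 + 2*254) = -190865 - (68 + 508) = -190865 - 1*576 = -190865 - 576 = -191441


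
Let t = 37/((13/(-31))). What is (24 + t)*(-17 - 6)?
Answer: 19205/13 ≈ 1477.3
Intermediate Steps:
t = -1147/13 (t = 37/((13*(-1/31))) = 37/(-13/31) = 37*(-31/13) = -1147/13 ≈ -88.231)
(24 + t)*(-17 - 6) = (24 - 1147/13)*(-17 - 6) = -835/13*(-23) = 19205/13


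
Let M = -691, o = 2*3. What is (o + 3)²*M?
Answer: -55971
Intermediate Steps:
o = 6
(o + 3)²*M = (6 + 3)²*(-691) = 9²*(-691) = 81*(-691) = -55971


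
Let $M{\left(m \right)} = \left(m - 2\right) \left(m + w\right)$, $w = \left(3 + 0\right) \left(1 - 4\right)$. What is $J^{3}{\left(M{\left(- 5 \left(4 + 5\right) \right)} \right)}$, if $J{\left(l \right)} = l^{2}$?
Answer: $267269687923038456384$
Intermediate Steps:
$w = -9$ ($w = 3 \left(-3\right) = -9$)
$M{\left(m \right)} = \left(-9 + m\right) \left(-2 + m\right)$ ($M{\left(m \right)} = \left(m - 2\right) \left(m - 9\right) = \left(-2 + m\right) \left(-9 + m\right) = \left(-9 + m\right) \left(-2 + m\right)$)
$J^{3}{\left(M{\left(- 5 \left(4 + 5\right) \right)} \right)} = \left(\left(18 + \left(- 5 \left(4 + 5\right)\right)^{2} - 11 \left(- 5 \left(4 + 5\right)\right)\right)^{2}\right)^{3} = \left(\left(18 + \left(\left(-5\right) 9\right)^{2} - 11 \left(\left(-5\right) 9\right)\right)^{2}\right)^{3} = \left(\left(18 + \left(-45\right)^{2} - -495\right)^{2}\right)^{3} = \left(\left(18 + 2025 + 495\right)^{2}\right)^{3} = \left(2538^{2}\right)^{3} = 6441444^{3} = 267269687923038456384$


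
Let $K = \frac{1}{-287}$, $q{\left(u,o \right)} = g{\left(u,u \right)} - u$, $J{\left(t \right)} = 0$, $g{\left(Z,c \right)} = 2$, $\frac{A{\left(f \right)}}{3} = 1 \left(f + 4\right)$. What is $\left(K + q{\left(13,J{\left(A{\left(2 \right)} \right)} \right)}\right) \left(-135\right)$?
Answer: $\frac{426330}{287} \approx 1485.5$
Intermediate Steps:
$A{\left(f \right)} = 12 + 3 f$ ($A{\left(f \right)} = 3 \cdot 1 \left(f + 4\right) = 3 \cdot 1 \left(4 + f\right) = 3 \left(4 + f\right) = 12 + 3 f$)
$q{\left(u,o \right)} = 2 - u$
$K = - \frac{1}{287} \approx -0.0034843$
$\left(K + q{\left(13,J{\left(A{\left(2 \right)} \right)} \right)}\right) \left(-135\right) = \left(- \frac{1}{287} + \left(2 - 13\right)\right) \left(-135\right) = \left(- \frac{1}{287} - 11\right) \left(-135\right) = \left(- \frac{3158}{287}\right) \left(-135\right) = \frac{426330}{287}$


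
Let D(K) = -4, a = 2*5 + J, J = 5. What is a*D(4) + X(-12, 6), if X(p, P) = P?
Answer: -54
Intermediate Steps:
a = 15 (a = 2*5 + 5 = 10 + 5 = 15)
a*D(4) + X(-12, 6) = 15*(-4) + 6 = -60 + 6 = -54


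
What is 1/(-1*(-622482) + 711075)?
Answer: 1/1333557 ≈ 7.4987e-7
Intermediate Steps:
1/(-1*(-622482) + 711075) = 1/(622482 + 711075) = 1/1333557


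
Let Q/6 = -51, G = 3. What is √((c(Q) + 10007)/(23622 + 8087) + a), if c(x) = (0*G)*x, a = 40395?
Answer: √40615901520958/31709 ≈ 200.99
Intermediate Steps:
Q = -306 (Q = 6*(-51) = -306)
c(x) = 0 (c(x) = (0*3)*x = 0*x = 0)
√((c(Q) + 10007)/(23622 + 8087) + a) = √((0 + 10007)/(23622 + 8087) + 40395) = √(10007/31709 + 40395) = √(1280895062/31709) = √40615901520958/31709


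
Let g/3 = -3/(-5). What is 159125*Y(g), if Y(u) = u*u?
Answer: 515565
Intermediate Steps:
g = 9/5 (g = 3*(-3/(-5)) = 3*(-3*(-1/5)) = 3*(3/5) = 9/5 ≈ 1.8000)
Y(u) = u**2
159125*Y(g) = 159125*(9/5)**2 = 159125*(81/25) = 515565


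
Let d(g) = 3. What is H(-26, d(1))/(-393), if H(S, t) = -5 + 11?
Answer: -2/131 ≈ -0.015267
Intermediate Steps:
H(S, t) = 6
H(-26, d(1))/(-393) = 6/(-393) = 6*(-1/393) = -2/131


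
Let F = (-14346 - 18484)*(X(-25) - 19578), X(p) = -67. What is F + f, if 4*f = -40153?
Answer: 2579741247/4 ≈ 6.4494e+8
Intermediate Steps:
f = -40153/4 (f = (¼)*(-40153) = -40153/4 ≈ -10038.)
F = 644945350 (F = (-14346 - 18484)*(-67 - 19578) = -32830*(-19645) = 644945350)
F + f = 644945350 - 40153/4 = 2579741247/4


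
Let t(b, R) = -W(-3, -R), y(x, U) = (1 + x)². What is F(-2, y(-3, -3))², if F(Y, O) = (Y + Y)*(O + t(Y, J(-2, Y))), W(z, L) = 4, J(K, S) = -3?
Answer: 0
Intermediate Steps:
t(b, R) = -4 (t(b, R) = -1*4 = -4)
F(Y, O) = 2*Y*(-4 + O) (F(Y, O) = (Y + Y)*(O - 4) = (2*Y)*(-4 + O) = 2*Y*(-4 + O))
F(-2, y(-3, -3))² = (2*(-2)*(-4 + (1 - 3)²))² = (2*(-2)*(-4 + (-2)²))² = (2*(-2)*(-4 + 4))² = (2*(-2)*0)² = 0² = 0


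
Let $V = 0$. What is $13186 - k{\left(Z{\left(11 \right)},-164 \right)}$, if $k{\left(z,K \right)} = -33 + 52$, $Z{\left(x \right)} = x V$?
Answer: $13167$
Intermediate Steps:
$Z{\left(x \right)} = 0$ ($Z{\left(x \right)} = x 0 = 0$)
$k{\left(z,K \right)} = 19$
$13186 - k{\left(Z{\left(11 \right)},-164 \right)} = 13186 - 19 = 13167$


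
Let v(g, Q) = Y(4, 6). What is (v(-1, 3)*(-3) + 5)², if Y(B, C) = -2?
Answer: 121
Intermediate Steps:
v(g, Q) = -2
(v(-1, 3)*(-3) + 5)² = (-2*(-3) + 5)² = (6 + 5)² = 11² = 121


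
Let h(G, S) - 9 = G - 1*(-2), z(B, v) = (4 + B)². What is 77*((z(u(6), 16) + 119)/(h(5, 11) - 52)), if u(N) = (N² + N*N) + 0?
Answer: -50435/4 ≈ -12609.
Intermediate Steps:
u(N) = 2*N² (u(N) = (N² + N²) + 0 = 2*N² + 0 = 2*N²)
h(G, S) = 11 + G (h(G, S) = 9 + (G - 1*(-2)) = 9 + (G + 2) = 9 + (2 + G) = 11 + G)
77*((z(u(6), 16) + 119)/(h(5, 11) - 52)) = 77*(((4 + 2*6²)² + 119)/((11 + 5) - 52)) = 77*(((4 + 2*36)² + 119)/(16 - 52)) = 77*(((4 + 72)² + 119)/(-36)) = 77*((76² + 119)*(-1/36)) = 77*((5776 + 119)*(-1/36)) = 77*(5895*(-1/36)) = 77*(-655/4) = -50435/4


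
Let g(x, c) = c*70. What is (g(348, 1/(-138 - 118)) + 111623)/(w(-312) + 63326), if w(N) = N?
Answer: 14287709/8065792 ≈ 1.7714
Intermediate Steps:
g(x, c) = 70*c
(g(348, 1/(-138 - 118)) + 111623)/(w(-312) + 63326) = (70/(-138 - 118) + 111623)/(-312 + 63326) = (70/(-256) + 111623)/63014 = (70*(-1/256) + 111623)*(1/63014) = (-35/128 + 111623)*(1/63014) = (14287709/128)*(1/63014) = 14287709/8065792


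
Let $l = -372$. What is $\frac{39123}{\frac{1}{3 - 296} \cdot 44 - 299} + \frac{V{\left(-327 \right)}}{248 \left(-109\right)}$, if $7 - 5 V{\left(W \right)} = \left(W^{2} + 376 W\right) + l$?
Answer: $- \frac{86154555719}{658161620} \approx -130.9$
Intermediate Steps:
$V{\left(W \right)} = \frac{379}{5} - \frac{376 W}{5} - \frac{W^{2}}{5}$ ($V{\left(W \right)} = \frac{7}{5} - \frac{\left(W^{2} + 376 W\right) - 372}{5} = \frac{7}{5} - \frac{-372 + W^{2} + 376 W}{5} = \frac{7}{5} - \left(- \frac{372}{5} + \frac{W^{2}}{5} + \frac{376 W}{5}\right) = \frac{379}{5} - \frac{376 W}{5} - \frac{W^{2}}{5}$)
$\frac{39123}{\frac{1}{3 - 296} \cdot 44 - 299} + \frac{V{\left(-327 \right)}}{248 \left(-109\right)} = \frac{39123}{\frac{1}{3 - 296} \cdot 44 - 299} + \frac{\frac{379}{5} - - \frac{122952}{5} - \frac{\left(-327\right)^{2}}{5}}{248 \left(-109\right)} = \frac{39123}{\frac{1}{-293} \cdot 44 - 299} + \frac{\frac{379}{5} + \frac{122952}{5} - \frac{106929}{5}}{-27032} = \frac{39123}{\left(- \frac{1}{293}\right) 44 - 299} + \left(\frac{379}{5} + \frac{122952}{5} - \frac{106929}{5}\right) \left(- \frac{1}{27032}\right) = \frac{39123}{- \frac{44}{293} - 299} + \frac{16402}{5} \left(- \frac{1}{27032}\right) = \frac{39123}{- \frac{87651}{293}} - \frac{8201}{67580} = 39123 \left(- \frac{293}{87651}\right) - \frac{8201}{67580} = - \frac{1273671}{9739} - \frac{8201}{67580} = - \frac{86154555719}{658161620}$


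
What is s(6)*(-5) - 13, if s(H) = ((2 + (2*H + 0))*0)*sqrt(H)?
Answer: -13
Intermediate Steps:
s(H) = 0 (s(H) = ((2 + 2*H)*0)*sqrt(H) = 0*sqrt(H) = 0)
s(6)*(-5) - 13 = 0*(-5) - 13 = 0 - 13 = -13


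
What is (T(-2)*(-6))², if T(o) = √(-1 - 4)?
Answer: -180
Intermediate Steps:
T(o) = I*√5 (T(o) = √(-5) = I*√5)
(T(-2)*(-6))² = ((I*√5)*(-6))² = (-6*I*√5)² = -180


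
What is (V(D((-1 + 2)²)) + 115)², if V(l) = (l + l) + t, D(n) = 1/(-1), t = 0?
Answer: 12769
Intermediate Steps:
D(n) = -1
V(l) = 2*l (V(l) = (l + l) + 0 = 2*l + 0 = 2*l)
(V(D((-1 + 2)²)) + 115)² = (2*(-1) + 115)² = (-2 + 115)² = 113² = 12769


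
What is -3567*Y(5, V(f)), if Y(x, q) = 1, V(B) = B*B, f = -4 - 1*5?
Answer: -3567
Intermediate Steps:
f = -9 (f = -4 - 5 = -9)
V(B) = B**2
-3567*Y(5, V(f)) = -3567*1 = -3567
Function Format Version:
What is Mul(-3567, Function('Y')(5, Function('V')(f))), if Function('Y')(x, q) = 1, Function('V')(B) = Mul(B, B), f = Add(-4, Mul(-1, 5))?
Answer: -3567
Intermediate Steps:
f = -9 (f = Add(-4, -5) = -9)
Function('V')(B) = Pow(B, 2)
Mul(-3567, Function('Y')(5, Function('V')(f))) = Mul(-3567, 1) = -3567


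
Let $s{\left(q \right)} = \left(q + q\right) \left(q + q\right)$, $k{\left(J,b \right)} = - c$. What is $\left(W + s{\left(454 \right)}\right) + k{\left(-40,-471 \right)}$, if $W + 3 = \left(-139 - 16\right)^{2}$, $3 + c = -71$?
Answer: $848560$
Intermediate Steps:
$c = -74$ ($c = -3 - 71 = -74$)
$k{\left(J,b \right)} = 74$ ($k{\left(J,b \right)} = \left(-1\right) \left(-74\right) = 74$)
$W = 24022$ ($W = -3 + \left(-139 - 16\right)^{2} = -3 + \left(-155\right)^{2} = -3 + 24025 = 24022$)
$s{\left(q \right)} = 4 q^{2}$ ($s{\left(q \right)} = 2 q 2 q = 4 q^{2}$)
$\left(W + s{\left(454 \right)}\right) + k{\left(-40,-471 \right)} = \left(24022 + 4 \cdot 454^{2}\right) + 74 = \left(24022 + 4 \cdot 206116\right) + 74 = \left(24022 + 824464\right) + 74 = 848486 + 74 = 848560$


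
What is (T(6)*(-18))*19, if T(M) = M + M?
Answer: -4104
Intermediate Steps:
T(M) = 2*M
(T(6)*(-18))*19 = ((2*6)*(-18))*19 = (12*(-18))*19 = -216*19 = -4104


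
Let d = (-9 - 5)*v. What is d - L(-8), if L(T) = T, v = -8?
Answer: 120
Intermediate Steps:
d = 112 (d = (-9 - 5)*(-8) = -14*(-8) = 112)
d - L(-8) = 112 - 1*(-8) = 112 + 8 = 120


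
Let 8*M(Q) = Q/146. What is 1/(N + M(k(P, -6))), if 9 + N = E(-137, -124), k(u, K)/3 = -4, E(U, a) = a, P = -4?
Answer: -292/38839 ≈ -0.0075182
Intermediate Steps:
k(u, K) = -12 (k(u, K) = 3*(-4) = -12)
N = -133 (N = -9 - 124 = -133)
M(Q) = Q/1168 (M(Q) = (Q/146)/8 = Q/1168)
1/(N + M(k(P, -6))) = 1/(-133 + (1/1168)*(-12)) = 1/(-133 - 3/292) = 1/(-38839/292) = -292/38839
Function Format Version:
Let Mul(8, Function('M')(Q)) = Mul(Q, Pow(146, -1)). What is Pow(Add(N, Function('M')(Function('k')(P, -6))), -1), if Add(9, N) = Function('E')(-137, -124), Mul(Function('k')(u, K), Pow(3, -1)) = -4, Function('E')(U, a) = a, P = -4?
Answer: Rational(-292, 38839) ≈ -0.0075182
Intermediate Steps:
Function('k')(u, K) = -12 (Function('k')(u, K) = Mul(3, -4) = -12)
N = -133 (N = Add(-9, -124) = -133)
Function('M')(Q) = Mul(Rational(1, 1168), Q) (Function('M')(Q) = Mul(Rational(1, 8), Mul(Q, Pow(146, -1))) = Mul(Rational(1, 8), Mul(Q, Rational(1, 146))) = Mul(Rational(1, 8), Mul(Rational(1, 146), Q)) = Mul(Rational(1, 1168), Q))
Pow(Add(N, Function('M')(Function('k')(P, -6))), -1) = Pow(Add(-133, Mul(Rational(1, 1168), -12)), -1) = Pow(Add(-133, Rational(-3, 292)), -1) = Pow(Rational(-38839, 292), -1) = Rational(-292, 38839)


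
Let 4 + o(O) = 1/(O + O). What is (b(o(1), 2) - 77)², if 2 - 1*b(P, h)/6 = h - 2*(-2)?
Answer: 10201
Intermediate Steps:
o(O) = -4 + 1/(2*O) (o(O) = -4 + 1/(O + O) = -4 + 1/(2*O))
b(P, h) = -12 - 6*h (b(P, h) = 12 - 6*(h - 2*(-2)) = 12 - 6*(h + 4) = 12 - 6*(4 + h) = 12 + (-24 - 6*h) = -12 - 6*h)
(b(o(1), 2) - 77)² = ((-12 - 6*2) - 77)² = ((-12 - 12) - 77)² = (-24 - 77)² = (-101)² = 10201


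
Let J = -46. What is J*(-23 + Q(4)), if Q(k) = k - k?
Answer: 1058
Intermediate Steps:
Q(k) = 0
J*(-23 + Q(4)) = -46*(-23 + 0) = -46*(-23) = 1058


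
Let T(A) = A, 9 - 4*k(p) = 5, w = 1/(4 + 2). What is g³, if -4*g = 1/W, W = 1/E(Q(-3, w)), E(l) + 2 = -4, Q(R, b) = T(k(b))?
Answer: 27/8 ≈ 3.3750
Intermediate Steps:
w = ⅙ (w = 1/6 = ⅙ ≈ 0.16667)
k(p) = 1 (k(p) = 9/4 - ¼*5 = 9/4 - 5/4 = 1)
Q(R, b) = 1
E(l) = -6 (E(l) = -2 - 4 = -6)
W = -⅙ (W = 1/(-6) = -⅙ ≈ -0.16667)
g = 3/2 (g = -1/(4*(-⅙)) = -¼*(-6) = 3/2 ≈ 1.5000)
g³ = (3/2)³ = 27/8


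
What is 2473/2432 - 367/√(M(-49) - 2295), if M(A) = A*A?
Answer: 2473/2432 - 367*√106/106 ≈ -34.629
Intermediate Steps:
M(A) = A²
2473/2432 - 367/√(M(-49) - 2295) = 2473/2432 - 367/√((-49)² - 2295) = 2473*(1/2432) - 367/√(2401 - 2295) = 2473/2432 - 367*√106/106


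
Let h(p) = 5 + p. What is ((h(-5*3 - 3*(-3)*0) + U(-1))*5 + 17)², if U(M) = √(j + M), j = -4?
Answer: 964 - 330*I*√5 ≈ 964.0 - 737.9*I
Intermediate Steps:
U(M) = √(-4 + M)
((h(-5*3 - 3*(-3)*0) + U(-1))*5 + 17)² = (((5 + (-5*3 - 3*(-3)*0)) + √(-4 - 1))*5 + 17)² = (((5 + (-15 + 9*0)) + √(-5))*5 + 17)² = (((5 + (-15 + 0)) + I*√5)*5 + 17)² = (((5 - 15) + I*√5)*5 + 17)² = ((-10 + I*√5)*5 + 17)² = ((-50 + 5*I*√5) + 17)² = (-33 + 5*I*√5)²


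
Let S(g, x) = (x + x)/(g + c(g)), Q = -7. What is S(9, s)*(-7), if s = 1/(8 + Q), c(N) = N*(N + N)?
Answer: -14/171 ≈ -0.081871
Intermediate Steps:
c(N) = 2*N² (c(N) = N*(2*N) = 2*N²)
s = 1 (s = 1/(8 - 7) = 1/1 = 1)
S(g, x) = 2*x/(g + 2*g²) (S(g, x) = (x + x)/(g + 2*g²) = (2*x)/(g + 2*g²) = 2*x/(g + 2*g²))
S(9, s)*(-7) = (2*1/(9*(1 + 2*9)))*(-7) = (2*1*(⅑)/(1 + 18))*(-7) = (2*1*(⅑)/19)*(-7) = (2*1*(⅑)*(1/19))*(-7) = (2/171)*(-7) = -14/171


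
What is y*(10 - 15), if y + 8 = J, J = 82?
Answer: -370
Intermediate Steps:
y = 74 (y = -8 + 82 = 74)
y*(10 - 15) = 74*(10 - 15) = 74*(-5) = -370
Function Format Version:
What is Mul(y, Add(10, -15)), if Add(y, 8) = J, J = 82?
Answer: -370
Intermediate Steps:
y = 74 (y = Add(-8, 82) = 74)
Mul(y, Add(10, -15)) = Mul(74, Add(10, -15)) = Mul(74, -5) = -370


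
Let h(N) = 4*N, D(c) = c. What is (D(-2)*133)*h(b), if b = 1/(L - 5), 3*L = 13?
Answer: 1596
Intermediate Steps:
L = 13/3 (L = (⅓)*13 = 13/3 ≈ 4.3333)
b = -3/2 (b = 1/(13/3 - 5) = 1/(-⅔) = -3/2 ≈ -1.5000)
(D(-2)*133)*h(b) = (-2*133)*(4*(-3/2)) = -266*(-6) = 1596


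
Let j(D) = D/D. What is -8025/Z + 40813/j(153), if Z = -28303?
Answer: 1155138364/28303 ≈ 40813.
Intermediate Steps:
j(D) = 1
-8025/Z + 40813/j(153) = -8025/(-28303) + 40813/1 = -8025*(-1/28303) + 40813*1 = 8025/28303 + 40813 = 1155138364/28303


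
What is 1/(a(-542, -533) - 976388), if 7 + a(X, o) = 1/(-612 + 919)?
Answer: -307/299753264 ≈ -1.0242e-6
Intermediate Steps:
a(X, o) = -2148/307 (a(X, o) = -7 + 1/(-612 + 919) = -7 + 1/307 = -2148/307)
1/(a(-542, -533) - 976388) = 1/(-2148/307 - 976388) = 1/(-299753264/307) = -307/299753264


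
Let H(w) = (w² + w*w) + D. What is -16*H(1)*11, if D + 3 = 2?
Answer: -176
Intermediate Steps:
D = -1 (D = -3 + 2 = -1)
H(w) = -1 + 2*w² (H(w) = (w² + w*w) - 1 = (w² + w²) - 1 = 2*w² - 1 = -1 + 2*w²)
-16*H(1)*11 = -16*(-1 + 2*1²)*11 = -16*(-1 + 2*1)*11 = -16*(-1 + 2)*11 = -16*1*11 = -16*11 = -176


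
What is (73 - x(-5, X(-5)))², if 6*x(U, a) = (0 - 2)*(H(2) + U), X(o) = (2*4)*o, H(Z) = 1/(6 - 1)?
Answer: 127449/25 ≈ 5098.0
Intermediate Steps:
H(Z) = ⅕ (H(Z) = 1/5 = ⅕)
X(o) = 8*o
x(U, a) = -1/15 - U/3 (x(U, a) = ((0 - 2)*(⅕ + U))/6 = (-2*(⅕ + U))/6 = (-⅖ - 2*U)/6 = -1/15 - U/3)
(73 - x(-5, X(-5)))² = (73 - (-1/15 - ⅓*(-5)))² = (73 - (-1/15 + 5/3))² = (73 - 1*8/5)² = (73 - 8/5)² = (357/5)² = 127449/25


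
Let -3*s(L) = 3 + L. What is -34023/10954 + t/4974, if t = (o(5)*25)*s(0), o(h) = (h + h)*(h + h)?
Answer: -98307701/27242598 ≈ -3.6086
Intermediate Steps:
s(L) = -1 - L/3 (s(L) = -(3 + L)/3 = -1 - L/3)
o(h) = 4*h² (o(h) = (2*h)*(2*h) = 4*h²)
t = -2500 (t = ((4*5²)*25)*(-1 - ⅓*0) = ((4*25)*25)*(-1 + 0) = (100*25)*(-1) = 2500*(-1) = -2500)
-34023/10954 + t/4974 = -34023/10954 - 2500/4974 = -34023*1/10954 - 2500*1/4974 = -34023/10954 - 1250/2487 = -98307701/27242598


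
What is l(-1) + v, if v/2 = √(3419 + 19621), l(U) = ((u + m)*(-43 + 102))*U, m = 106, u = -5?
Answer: -5959 + 96*√10 ≈ -5655.4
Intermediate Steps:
l(U) = 5959*U (l(U) = ((-5 + 106)*(-43 + 102))*U = (101*59)*U = 5959*U)
v = 96*√10 (v = 2*√(3419 + 19621) = 2*√23040 = 2*(48*√10) = 96*√10 ≈ 303.58)
l(-1) + v = 5959*(-1) + 96*√10 = -5959 + 96*√10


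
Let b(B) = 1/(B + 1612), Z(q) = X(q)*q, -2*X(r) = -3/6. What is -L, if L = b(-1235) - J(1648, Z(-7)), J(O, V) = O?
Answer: 621295/377 ≈ 1648.0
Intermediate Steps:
X(r) = ¼ (X(r) = -(-3)/(2*6) = -½*(-½) = ¼)
Z(q) = q/4
b(B) = 1/(1612 + B)
L = -621295/377 (L = 1/(1612 - 1235) - 1*1648 = 1/377 - 1648 = -621295/377 ≈ -1648.0)
-L = -1*(-621295/377) = 621295/377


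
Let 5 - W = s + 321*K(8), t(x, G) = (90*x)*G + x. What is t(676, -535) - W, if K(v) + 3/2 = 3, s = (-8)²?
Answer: -65096367/2 ≈ -3.2548e+7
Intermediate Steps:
s = 64
K(v) = 3/2 (K(v) = -3/2 + 3 = 3/2)
t(x, G) = x + 90*G*x (t(x, G) = 90*G*x + x = x + 90*G*x)
W = -1081/2 (W = 5 - (64 + 321*(3/2)) = 5 - (64 + 963/2) = 5 - 1*1091/2 = 5 - 1091/2 = -1081/2 ≈ -540.50)
t(676, -535) - W = 676*(1 + 90*(-535)) - 1*(-1081/2) = 676*(1 - 48150) + 1081/2 = 676*(-48149) + 1081/2 = -32548724 + 1081/2 = -65096367/2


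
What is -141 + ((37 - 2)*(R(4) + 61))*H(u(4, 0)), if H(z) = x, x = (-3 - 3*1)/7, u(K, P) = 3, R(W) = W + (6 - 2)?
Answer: -2211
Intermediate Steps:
R(W) = 4 + W (R(W) = W + 4 = 4 + W)
x = -6/7 (x = (-3 - 3)*(⅐) = -6*⅐ = -6/7 ≈ -0.85714)
H(z) = -6/7
-141 + ((37 - 2)*(R(4) + 61))*H(u(4, 0)) = -141 + ((37 - 2)*((4 + 4) + 61))*(-6/7) = -141 + (35*(8 + 61))*(-6/7) = -141 + (35*69)*(-6/7) = -141 + 2415*(-6/7) = -141 - 2070 = -2211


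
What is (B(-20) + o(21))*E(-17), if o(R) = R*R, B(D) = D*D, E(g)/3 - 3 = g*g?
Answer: 736716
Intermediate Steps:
E(g) = 9 + 3*g² (E(g) = 9 + 3*(g*g) = 9 + 3*g²)
B(D) = D²
o(R) = R²
(B(-20) + o(21))*E(-17) = ((-20)² + 21²)*(9 + 3*(-17)²) = (400 + 441)*(9 + 3*289) = 841*(9 + 867) = 841*876 = 736716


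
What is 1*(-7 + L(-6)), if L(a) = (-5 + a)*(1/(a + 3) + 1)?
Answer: -43/3 ≈ -14.333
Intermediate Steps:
L(a) = (1 + 1/(3 + a))*(-5 + a) (L(a) = (-5 + a)*(1/(3 + a) + 1) = (-5 + a)*(1 + 1/(3 + a)) = (1 + 1/(3 + a))*(-5 + a))
1*(-7 + L(-6)) = 1*(-7 + (-20 + (-6)**2 - 1*(-6))/(3 - 6)) = 1*(-7 + (-20 + 36 + 6)/(-3)) = 1*(-7 - 1/3*22) = 1*(-7 - 22/3) = 1*(-43/3) = -43/3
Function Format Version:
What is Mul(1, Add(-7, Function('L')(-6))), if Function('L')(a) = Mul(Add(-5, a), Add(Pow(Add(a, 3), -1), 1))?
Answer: Rational(-43, 3) ≈ -14.333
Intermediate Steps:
Function('L')(a) = Mul(Add(1, Pow(Add(3, a), -1)), Add(-5, a)) (Function('L')(a) = Mul(Add(-5, a), Add(Pow(Add(3, a), -1), 1)) = Mul(Add(-5, a), Add(1, Pow(Add(3, a), -1))) = Mul(Add(1, Pow(Add(3, a), -1)), Add(-5, a)))
Mul(1, Add(-7, Function('L')(-6))) = Mul(1, Add(-7, Mul(Pow(Add(3, -6), -1), Add(-20, Pow(-6, 2), Mul(-1, -6))))) = Mul(1, Add(-7, Mul(Pow(-3, -1), Add(-20, 36, 6)))) = Mul(1, Add(-7, Mul(Rational(-1, 3), 22))) = Mul(1, Add(-7, Rational(-22, 3))) = Mul(1, Rational(-43, 3)) = Rational(-43, 3)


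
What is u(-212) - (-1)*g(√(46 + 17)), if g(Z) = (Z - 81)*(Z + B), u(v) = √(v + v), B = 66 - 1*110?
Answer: 3627 - 375*√7 + 2*I*√106 ≈ 2634.8 + 20.591*I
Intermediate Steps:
B = -44 (B = 66 - 110 = -44)
u(v) = √2*√v (u(v) = √(2*v) = √2*√v)
g(Z) = (-81 + Z)*(-44 + Z) (g(Z) = (Z - 81)*(Z - 44) = (-81 + Z)*(-44 + Z))
u(-212) - (-1)*g(√(46 + 17)) = √2*√(-212) - (-1)*(3564 + (√(46 + 17))² - 125*√(46 + 17)) = √2*(2*I*√53) - (-1)*(3564 + (√63)² - 375*√7) = 2*I*√106 - (-1)*(3564 + (3*√7)² - 375*√7) = 2*I*√106 - (-1)*(3564 + 63 - 375*√7) = 2*I*√106 - (-1)*(3627 - 375*√7) = 2*I*√106 - (-3627 + 375*√7) = 2*I*√106 + (3627 - 375*√7) = 3627 - 375*√7 + 2*I*√106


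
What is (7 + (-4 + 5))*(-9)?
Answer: -72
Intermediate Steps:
(7 + (-4 + 5))*(-9) = (7 + 1)*(-9) = 8*(-9) = -72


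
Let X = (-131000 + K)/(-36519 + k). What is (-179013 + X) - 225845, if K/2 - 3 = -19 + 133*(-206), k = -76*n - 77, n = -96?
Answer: -2965538393/7325 ≈ -4.0485e+5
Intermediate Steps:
k = 7219 (k = -76*(-96) - 77 = 7296 - 77 = 7219)
K = -54828 (K = 6 + 2*(-19 + 133*(-206)) = 6 + 2*(-19 - 27398) = 6 + 2*(-27417) = 6 - 54834 = -54828)
X = 46457/7325 (X = (-131000 - 54828)/(-36519 + 7219) = -185828/(-29300) = -185828*(-1/29300) = 46457/7325 ≈ 6.3423)
(-179013 + X) - 225845 = (-179013 + 46457/7325) - 225845 = -1311223768/7325 - 225845 = -2965538393/7325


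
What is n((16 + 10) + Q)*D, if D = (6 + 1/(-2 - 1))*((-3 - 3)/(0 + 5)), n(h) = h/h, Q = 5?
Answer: -34/5 ≈ -6.8000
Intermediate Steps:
n(h) = 1
D = -34/5 (D = (6 + 1/(-3))*(-6/5) = (6 - 1/3)*(-6*1/5) = (17/3)*(-6/5) = -34/5 ≈ -6.8000)
n((16 + 10) + Q)*D = 1*(-34/5) = -34/5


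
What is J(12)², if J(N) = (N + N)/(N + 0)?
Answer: 4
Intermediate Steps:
J(N) = 2 (J(N) = (2*N)/N = 2)
J(12)² = 2² = 4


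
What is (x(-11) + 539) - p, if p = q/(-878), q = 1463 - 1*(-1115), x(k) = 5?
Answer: 240105/439 ≈ 546.94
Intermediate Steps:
q = 2578 (q = 1463 + 1115 = 2578)
p = -1289/439 (p = 2578/(-878) = 2578*(-1/878) = -1289/439 ≈ -2.9362)
(x(-11) + 539) - p = (5 + 539) - 1*(-1289/439) = 544 + 1289/439 = 240105/439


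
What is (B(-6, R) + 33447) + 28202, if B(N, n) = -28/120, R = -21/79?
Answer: 1849463/30 ≈ 61649.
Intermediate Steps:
R = -21/79 (R = -21*1/79 = -21/79 ≈ -0.26582)
B(N, n) = -7/30 (B(N, n) = -28*1/120 = -7/30)
(B(-6, R) + 33447) + 28202 = (-7/30 + 33447) + 28202 = 1003403/30 + 28202 = 1849463/30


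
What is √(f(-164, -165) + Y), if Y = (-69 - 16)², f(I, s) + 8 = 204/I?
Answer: √12129686/41 ≈ 84.946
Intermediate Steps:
f(I, s) = -8 + 204/I
Y = 7225 (Y = (-85)² = 7225)
√(f(-164, -165) + Y) = √((-8 + 204/(-164)) + 7225) = √((-8 + 204*(-1/164)) + 7225) = √((-8 - 51/41) + 7225) = √(-379/41 + 7225) = √(295846/41) = √12129686/41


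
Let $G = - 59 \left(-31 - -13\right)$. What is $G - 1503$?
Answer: $-441$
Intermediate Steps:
$G = 1062$ ($G = - 59 \left(-31 + 13\right) = \left(-59\right) \left(-18\right) = 1062$)
$G - 1503 = 1062 - 1503 = -441$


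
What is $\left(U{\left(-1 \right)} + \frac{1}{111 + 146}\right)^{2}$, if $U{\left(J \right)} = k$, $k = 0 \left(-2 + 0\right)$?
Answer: $\frac{1}{66049} \approx 1.514 \cdot 10^{-5}$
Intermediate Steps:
$k = 0$ ($k = 0 \left(-2\right) = 0$)
$U{\left(J \right)} = 0$
$\left(U{\left(-1 \right)} + \frac{1}{111 + 146}\right)^{2} = \left(0 + \frac{1}{111 + 146}\right)^{2} = \left(0 + \frac{1}{257}\right)^{2} = \left(\frac{1}{257}\right)^{2} = \frac{1}{66049}$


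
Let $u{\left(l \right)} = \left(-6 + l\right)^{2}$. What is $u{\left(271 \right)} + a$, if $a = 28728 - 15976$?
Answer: $82977$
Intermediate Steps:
$a = 12752$
$u{\left(271 \right)} + a = \left(-6 + 271\right)^{2} + 12752 = 265^{2} + 12752 = 70225 + 12752 = 82977$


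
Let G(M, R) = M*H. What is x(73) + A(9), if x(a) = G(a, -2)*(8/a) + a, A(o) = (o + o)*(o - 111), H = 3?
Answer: -1739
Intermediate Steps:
A(o) = 2*o*(-111 + o) (A(o) = (2*o)*(-111 + o) = 2*o*(-111 + o))
G(M, R) = 3*M (G(M, R) = M*3 = 3*M)
x(a) = 24 + a (x(a) = (3*a)*(8/a) + a = 24 + a)
x(73) + A(9) = (24 + 73) + 2*9*(-111 + 9) = 97 + 2*9*(-102) = 97 - 1836 = -1739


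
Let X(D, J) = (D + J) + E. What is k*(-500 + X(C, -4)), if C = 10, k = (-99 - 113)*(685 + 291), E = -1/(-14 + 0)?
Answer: 715398240/7 ≈ 1.0220e+8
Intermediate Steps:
E = 1/14 (E = -1/(-14) = -1*(-1/14) = 1/14 ≈ 0.071429)
k = -206912 (k = -212*976 = -206912)
X(D, J) = 1/14 + D + J (X(D, J) = (D + J) + 1/14 = 1/14 + D + J)
k*(-500 + X(C, -4)) = -206912*(-500 + (1/14 + 10 - 4)) = -206912*(-500 + 85/14) = -206912*(-6915/14) = 715398240/7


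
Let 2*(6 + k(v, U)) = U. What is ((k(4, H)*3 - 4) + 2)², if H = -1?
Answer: 1849/4 ≈ 462.25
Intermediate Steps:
k(v, U) = -6 + U/2
((k(4, H)*3 - 4) + 2)² = (((-6 + (½)*(-1))*3 - 4) + 2)² = (((-6 - ½)*3 - 4) + 2)² = ((-13/2*3 - 4) + 2)² = ((-39/2 - 4) + 2)² = (-47/2 + 2)² = (-43/2)² = 1849/4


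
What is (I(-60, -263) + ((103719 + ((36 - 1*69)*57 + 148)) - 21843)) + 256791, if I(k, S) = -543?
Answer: 336391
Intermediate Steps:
(I(-60, -263) + ((103719 + ((36 - 1*69)*57 + 148)) - 21843)) + 256791 = (-543 + ((103719 + ((36 - 1*69)*57 + 148)) - 21843)) + 256791 = (-543 + ((103719 + ((36 - 69)*57 + 148)) - 21843)) + 256791 = (-543 + ((103719 + (-33*57 + 148)) - 21843)) + 256791 = (-543 + ((103719 + (-1881 + 148)) - 21843)) + 256791 = (-543 + ((103719 - 1733) - 21843)) + 256791 = (-543 + (101986 - 21843)) + 256791 = (-543 + 80143) + 256791 = 79600 + 256791 = 336391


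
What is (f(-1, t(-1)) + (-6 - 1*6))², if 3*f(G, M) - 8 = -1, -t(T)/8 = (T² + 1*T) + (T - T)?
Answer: 841/9 ≈ 93.444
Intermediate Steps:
t(T) = -8*T - 8*T² (t(T) = -8*((T² + 1*T) + (T - T)) = -8*((T² + T) + 0) = -8*((T + T²) + 0) = -8*(T + T²) = -8*T - 8*T²)
f(G, M) = 7/3 (f(G, M) = 8/3 + (⅓)*(-1) = 8/3 - ⅓ = 7/3)
(f(-1, t(-1)) + (-6 - 1*6))² = (7/3 + (-6 - 1*6))² = (7/3 + (-6 - 6))² = (7/3 - 12)² = (-29/3)² = 841/9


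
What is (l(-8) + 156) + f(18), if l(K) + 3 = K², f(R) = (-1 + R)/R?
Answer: 3923/18 ≈ 217.94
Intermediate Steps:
f(R) = (-1 + R)/R
l(K) = -3 + K²
(l(-8) + 156) + f(18) = ((-3 + (-8)²) + 156) + (-1 + 18)/18 = ((-3 + 64) + 156) + (1/18)*17 = (61 + 156) + 17/18 = 217 + 17/18 = 3923/18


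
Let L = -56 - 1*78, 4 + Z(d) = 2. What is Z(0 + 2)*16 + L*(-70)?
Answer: 9348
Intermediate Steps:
Z(d) = -2 (Z(d) = -4 + 2 = -2)
L = -134 (L = -56 - 78 = -134)
Z(0 + 2)*16 + L*(-70) = -2*16 - 134*(-70) = -32 + 9380 = 9348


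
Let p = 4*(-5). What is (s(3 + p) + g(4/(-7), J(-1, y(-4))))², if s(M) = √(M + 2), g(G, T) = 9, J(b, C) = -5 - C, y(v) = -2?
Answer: (9 + I*√15)² ≈ 66.0 + 69.714*I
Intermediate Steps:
p = -20
s(M) = √(2 + M)
(s(3 + p) + g(4/(-7), J(-1, y(-4))))² = (√(2 + (3 - 20)) + 9)² = (√(2 - 17) + 9)² = (√(-15) + 9)² = (I*√15 + 9)² = (9 + I*√15)²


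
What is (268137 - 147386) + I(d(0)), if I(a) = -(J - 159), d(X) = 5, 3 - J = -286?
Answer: 120621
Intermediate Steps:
J = 289 (J = 3 - 1*(-286) = 3 + 286 = 289)
I(a) = -130 (I(a) = -(289 - 159) = -1*130 = -130)
(268137 - 147386) + I(d(0)) = (268137 - 147386) - 130 = 120751 - 130 = 120621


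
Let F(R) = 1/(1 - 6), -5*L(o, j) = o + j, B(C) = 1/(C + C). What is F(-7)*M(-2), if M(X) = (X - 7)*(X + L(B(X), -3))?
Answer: -243/100 ≈ -2.4300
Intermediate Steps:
B(C) = 1/(2*C)
L(o, j) = -j/5 - o/5 (L(o, j) = -(o + j)/5 = -(j + o)/5 = -j/5 - o/5)
M(X) = (-7 + X)*(⅗ + X - 1/(10*X)) (M(X) = (X - 7)*(X + (-⅕*(-3) - 1/(10*X))) = (-7 + X)*(X + (⅗ - 1/(10*X))) = (-7 + X)*(⅗ + X - 1/(10*X)))
F(R) = -⅕ (F(R) = 1/(-5) = -⅕)
F(-7)*M(-2) = -(7 - 2*(-43 - 64*(-2) + 10*(-2)²))/(50*(-2)) = -(-1)*(7 - 2*(-43 + 128 + 10*4))/(50*2) = -(-1)*(7 - 2*(-43 + 128 + 40))/(50*2) = -(-1)*(7 - 2*125)/(50*2) = -(-1)*(7 - 250)/(50*2) = -(-1)*(-243)/(50*2) = -⅕*243/20 = -243/100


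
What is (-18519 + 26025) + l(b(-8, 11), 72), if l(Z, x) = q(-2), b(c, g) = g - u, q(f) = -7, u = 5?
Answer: 7499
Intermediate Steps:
b(c, g) = -5 + g (b(c, g) = g - 1*5 = g - 5 = -5 + g)
l(Z, x) = -7
(-18519 + 26025) + l(b(-8, 11), 72) = (-18519 + 26025) - 7 = 7506 - 7 = 7499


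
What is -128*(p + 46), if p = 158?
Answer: -26112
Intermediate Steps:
-128*(p + 46) = -128*(158 + 46) = -128*204 = -26112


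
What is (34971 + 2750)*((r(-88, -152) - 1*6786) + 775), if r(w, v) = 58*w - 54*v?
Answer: -109654947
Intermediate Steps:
r(w, v) = -54*v + 58*w
(34971 + 2750)*((r(-88, -152) - 1*6786) + 775) = (34971 + 2750)*(((-54*(-152) + 58*(-88)) - 1*6786) + 775) = 37721*(((8208 - 5104) - 6786) + 775) = 37721*((3104 - 6786) + 775) = 37721*(-3682 + 775) = 37721*(-2907) = -109654947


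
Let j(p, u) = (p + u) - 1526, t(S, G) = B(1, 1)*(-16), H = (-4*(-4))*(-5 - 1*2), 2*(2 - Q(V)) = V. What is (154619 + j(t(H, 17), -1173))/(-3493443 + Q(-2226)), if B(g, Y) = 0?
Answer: -18990/436541 ≈ -0.043501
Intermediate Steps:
Q(V) = 2 - V/2
H = -112 (H = 16*(-5 - 2) = 16*(-7) = -112)
t(S, G) = 0 (t(S, G) = 0*(-16) = 0)
j(p, u) = -1526 + p + u
(154619 + j(t(H, 17), -1173))/(-3493443 + Q(-2226)) = (154619 + (-1526 + 0 - 1173))/(-3493443 + (2 - ½*(-2226))) = (154619 - 2699)/(-3493443 + (2 + 1113)) = 151920/(-3493443 + 1115) = 151920/(-3492328) = 151920*(-1/3492328) = -18990/436541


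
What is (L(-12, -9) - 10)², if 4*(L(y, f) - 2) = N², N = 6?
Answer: 1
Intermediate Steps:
L(y, f) = 11 (L(y, f) = 2 + (¼)*6² = 2 + (¼)*36 = 2 + 9 = 11)
(L(-12, -9) - 10)² = (11 - 10)² = 1² = 1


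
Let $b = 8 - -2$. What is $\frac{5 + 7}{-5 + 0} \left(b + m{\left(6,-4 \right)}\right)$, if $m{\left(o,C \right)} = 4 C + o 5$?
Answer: $- \frac{288}{5} \approx -57.6$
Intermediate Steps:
$m{\left(o,C \right)} = 4 C + 5 o$
$b = 10$ ($b = 8 + 2 = 10$)
$\frac{5 + 7}{-5 + 0} \left(b + m{\left(6,-4 \right)}\right) = \frac{5 + 7}{-5 + 0} \left(10 + \left(4 \left(-4\right) + 5 \cdot 6\right)\right) = \frac{12}{-5} \left(10 + \left(-16 + 30\right)\right) = 12 \left(- \frac{1}{5}\right) \left(10 + 14\right) = \left(- \frac{12}{5}\right) 24 = - \frac{288}{5}$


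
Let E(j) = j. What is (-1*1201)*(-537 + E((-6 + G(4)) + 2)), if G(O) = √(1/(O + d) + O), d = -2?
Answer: 649741 - 3603*√2/2 ≈ 6.4719e+5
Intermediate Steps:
G(O) = √(O + 1/(-2 + O)) (G(O) = √(1/(O - 2) + O) = √(1/(-2 + O) + O) = √(O + 1/(-2 + O)))
(-1*1201)*(-537 + E((-6 + G(4)) + 2)) = (-1*1201)*(-537 + ((-6 + √((1 + 4*(-2 + 4))/(-2 + 4))) + 2)) = -1201*(-537 + ((-6 + √((1 + 4*2)/2)) + 2)) = -1201*(-537 + ((-6 + √((1 + 8)/2)) + 2)) = -1201*(-537 + ((-6 + √((½)*9)) + 2)) = -1201*(-537 + ((-6 + √(9/2)) + 2)) = -1201*(-537 + ((-6 + 3*√2/2) + 2)) = -1201*(-537 + (-4 + 3*√2/2)) = -1201*(-541 + 3*√2/2) = 649741 - 3603*√2/2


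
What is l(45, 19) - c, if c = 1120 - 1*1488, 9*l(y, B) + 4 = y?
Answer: 3353/9 ≈ 372.56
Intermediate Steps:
l(y, B) = -4/9 + y/9
c = -368 (c = 1120 - 1488 = -368)
l(45, 19) - c = (-4/9 + (⅑)*45) - 1*(-368) = (-4/9 + 5) + 368 = 41/9 + 368 = 3353/9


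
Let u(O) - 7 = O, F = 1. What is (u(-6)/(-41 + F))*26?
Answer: -13/20 ≈ -0.65000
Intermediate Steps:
u(O) = 7 + O
(u(-6)/(-41 + F))*26 = ((7 - 6)/(-41 + 1))*26 = (1/(-40))*26 = -1/40*1*26 = -1/40*26 = -13/20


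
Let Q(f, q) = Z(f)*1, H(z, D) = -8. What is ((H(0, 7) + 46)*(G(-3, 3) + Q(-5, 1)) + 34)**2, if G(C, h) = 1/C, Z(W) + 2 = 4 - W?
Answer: 743044/9 ≈ 82561.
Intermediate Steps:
Z(W) = 2 - W (Z(W) = -2 + (4 - W) = 2 - W)
Q(f, q) = 2 - f (Q(f, q) = (2 - f)*1 = 2 - f)
((H(0, 7) + 46)*(G(-3, 3) + Q(-5, 1)) + 34)**2 = ((-8 + 46)*(1/(-3) + (2 - 1*(-5))) + 34)**2 = (38*(-1/3 + (2 + 5)) + 34)**2 = (38*(-1/3 + 7) + 34)**2 = (38*(20/3) + 34)**2 = (760/3 + 34)**2 = (862/3)**2 = 743044/9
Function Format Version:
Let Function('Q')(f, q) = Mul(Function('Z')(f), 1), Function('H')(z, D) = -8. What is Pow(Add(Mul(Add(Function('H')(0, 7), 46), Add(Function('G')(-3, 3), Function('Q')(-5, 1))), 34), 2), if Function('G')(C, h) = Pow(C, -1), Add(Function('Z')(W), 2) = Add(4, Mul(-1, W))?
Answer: Rational(743044, 9) ≈ 82561.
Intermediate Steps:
Function('Z')(W) = Add(2, Mul(-1, W)) (Function('Z')(W) = Add(-2, Add(4, Mul(-1, W))) = Add(2, Mul(-1, W)))
Function('Q')(f, q) = Add(2, Mul(-1, f)) (Function('Q')(f, q) = Mul(Add(2, Mul(-1, f)), 1) = Add(2, Mul(-1, f)))
Pow(Add(Mul(Add(Function('H')(0, 7), 46), Add(Function('G')(-3, 3), Function('Q')(-5, 1))), 34), 2) = Pow(Add(Mul(Add(-8, 46), Add(Pow(-3, -1), Add(2, Mul(-1, -5)))), 34), 2) = Pow(Add(Mul(38, Add(Rational(-1, 3), Add(2, 5))), 34), 2) = Pow(Add(Mul(38, Add(Rational(-1, 3), 7)), 34), 2) = Pow(Add(Mul(38, Rational(20, 3)), 34), 2) = Pow(Add(Rational(760, 3), 34), 2) = Pow(Rational(862, 3), 2) = Rational(743044, 9)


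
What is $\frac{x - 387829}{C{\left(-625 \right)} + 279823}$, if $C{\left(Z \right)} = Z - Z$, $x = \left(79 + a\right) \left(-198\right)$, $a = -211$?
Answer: $- \frac{361693}{279823} \approx -1.2926$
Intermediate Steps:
$x = 26136$ ($x = \left(79 - 211\right) \left(-198\right) = \left(-132\right) \left(-198\right) = 26136$)
$C{\left(Z \right)} = 0$
$\frac{x - 387829}{C{\left(-625 \right)} + 279823} = \frac{26136 - 387829}{0 + 279823} = - \frac{361693}{279823}$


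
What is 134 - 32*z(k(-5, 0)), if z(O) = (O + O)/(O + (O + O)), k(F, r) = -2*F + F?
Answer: 338/3 ≈ 112.67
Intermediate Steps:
k(F, r) = -F
z(O) = ⅔ (z(O) = (2*O)/(O + 2*O) = (2*O)/((3*O)) = (2*O)*(1/(3*O)) = ⅔)
134 - 32*z(k(-5, 0)) = 134 - 32*⅔ = 134 - 64/3 = 338/3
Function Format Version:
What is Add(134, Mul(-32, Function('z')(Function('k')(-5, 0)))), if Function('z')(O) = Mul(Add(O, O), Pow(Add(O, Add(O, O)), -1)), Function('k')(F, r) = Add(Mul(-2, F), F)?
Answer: Rational(338, 3) ≈ 112.67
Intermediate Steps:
Function('k')(F, r) = Mul(-1, F)
Function('z')(O) = Rational(2, 3) (Function('z')(O) = Mul(Mul(2, O), Pow(Add(O, Mul(2, O)), -1)) = Mul(Mul(2, O), Pow(Mul(3, O), -1)) = Mul(Mul(2, O), Mul(Rational(1, 3), Pow(O, -1))) = Rational(2, 3))
Add(134, Mul(-32, Function('z')(Function('k')(-5, 0)))) = Add(134, Mul(-32, Rational(2, 3))) = Add(134, Rational(-64, 3)) = Rational(338, 3)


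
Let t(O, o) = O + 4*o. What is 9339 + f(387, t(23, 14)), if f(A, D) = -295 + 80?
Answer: 9124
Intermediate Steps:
f(A, D) = -215
9339 + f(387, t(23, 14)) = 9339 - 215 = 9124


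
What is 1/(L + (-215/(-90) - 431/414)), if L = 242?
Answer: 23/5597 ≈ 0.0041093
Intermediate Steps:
1/(L + (-215/(-90) - 431/414)) = 1/(242 + (-215/(-90) - 431/414)) = 1/(242 + (-215*(-1/90) - 431*1/414)) = 1/(242 + (43/18 - 431/414)) = 1/(242 + 31/23) = 1/(5597/23) = 23/5597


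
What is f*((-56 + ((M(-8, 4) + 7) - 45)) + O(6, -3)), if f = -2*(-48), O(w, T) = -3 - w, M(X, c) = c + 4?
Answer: -9120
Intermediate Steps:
M(X, c) = 4 + c
f = 96
f*((-56 + ((M(-8, 4) + 7) - 45)) + O(6, -3)) = 96*((-56 + (((4 + 4) + 7) - 45)) + (-3 - 1*6)) = 96*((-56 + ((8 + 7) - 45)) + (-3 - 6)) = 96*((-56 + (15 - 45)) - 9) = 96*((-56 - 30) - 9) = 96*(-86 - 9) = 96*(-95) = -9120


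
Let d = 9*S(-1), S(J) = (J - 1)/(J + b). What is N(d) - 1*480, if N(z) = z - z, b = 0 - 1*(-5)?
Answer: -480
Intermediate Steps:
b = 5 (b = 0 + 5 = 5)
S(J) = (-1 + J)/(5 + J) (S(J) = (J - 1)/(J + 5) = (-1 + J)/(5 + J))
d = -9/2 (d = 9*((-1 - 1)/(5 - 1)) = 9*(-2/4) = 9*((1/4)*(-2)) = 9*(-1/2) = -9/2 ≈ -4.5000)
N(z) = 0
N(d) - 1*480 = 0 - 1*480 = 0 - 480 = -480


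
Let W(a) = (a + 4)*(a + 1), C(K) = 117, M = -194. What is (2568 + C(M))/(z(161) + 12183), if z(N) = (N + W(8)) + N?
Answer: 2685/12613 ≈ 0.21288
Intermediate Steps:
W(a) = (1 + a)*(4 + a) (W(a) = (4 + a)*(1 + a) = (1 + a)*(4 + a))
z(N) = 108 + 2*N (z(N) = (N + (4 + 8**2 + 5*8)) + N = (N + (4 + 64 + 40)) + N = (N + 108) + N = (108 + N) + N = 108 + 2*N)
(2568 + C(M))/(z(161) + 12183) = (2568 + 117)/((108 + 2*161) + 12183) = 2685/((108 + 322) + 12183) = 2685/(430 + 12183) = 2685/12613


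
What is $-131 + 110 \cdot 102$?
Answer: $11089$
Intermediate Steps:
$-131 + 110 \cdot 102 = -131 + 11220 = 11089$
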